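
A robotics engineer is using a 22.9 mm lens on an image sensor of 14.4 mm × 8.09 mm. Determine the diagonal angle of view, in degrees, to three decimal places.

Sensor diagonal = √(14.4² + 8.09²) = √272.8081 ≈ 16.5169 mm.
Angle of view α = 2·arctan(d/2f) with d = 16.5169 mm and f = 22.9 mm.
d/2f = 0.36063; arctan(0.36063) ≈ 19.8309°, so α ≈ 39.6618°.

39.662°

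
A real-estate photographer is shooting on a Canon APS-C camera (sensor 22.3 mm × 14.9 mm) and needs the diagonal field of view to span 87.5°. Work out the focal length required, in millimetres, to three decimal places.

Sensor diagonal = √(22.3² + 14.9²) = √719.3000 ≈ 26.8198 mm.
From α = 2·arctan(d/2f) we get f = d / (2·tan(α/2)).
With d = 26.8198 mm and α/2 = 43.75°, tan(α/2) ≈ 0.95729, so f ≈ 26.8198 / 1.91458 ≈ 14.0081 mm.

14.008 mm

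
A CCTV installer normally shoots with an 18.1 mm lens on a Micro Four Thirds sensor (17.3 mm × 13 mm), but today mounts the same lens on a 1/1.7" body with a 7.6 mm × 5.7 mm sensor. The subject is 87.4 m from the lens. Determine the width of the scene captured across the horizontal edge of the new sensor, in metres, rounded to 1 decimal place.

36.7 m

The focal length stays 18.1 mm; the relevant sensor dimension is now w = 7.6 mm. Object distance dₒ = 87.4 m = 87400 mm.
Thin-lens field width W = w·(dₒ − f)/f = 7.6 × (87400 − 18.1)/18.1 ≈ 36690.743 mm = 36.6907 m.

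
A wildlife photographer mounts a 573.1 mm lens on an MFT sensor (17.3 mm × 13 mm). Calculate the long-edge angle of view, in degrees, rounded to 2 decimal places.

Angle of view α = 2·arctan(w/2f) with w = 17.3 mm and f = 573.1 mm.
w/2f = 0.01509; arctan(0.01509) ≈ 0.8647°, so α ≈ 1.7294°.

1.73°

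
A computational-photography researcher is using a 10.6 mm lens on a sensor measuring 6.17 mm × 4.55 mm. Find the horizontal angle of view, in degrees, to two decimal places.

Angle of view α = 2·arctan(w/2f) with w = 6.17 mm and f = 10.6 mm.
w/2f = 0.29104; arctan(0.29104) ≈ 16.2270°, so α ≈ 32.4540°.

32.45°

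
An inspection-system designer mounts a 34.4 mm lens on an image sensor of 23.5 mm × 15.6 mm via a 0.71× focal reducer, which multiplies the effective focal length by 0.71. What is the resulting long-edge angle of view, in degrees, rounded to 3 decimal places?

Effective focal length f = 34.4 × 0.71 = 24.424 mm.
α = 2·arctan(23.5 / (2 × 24.424)) = 2·arctan(0.48108) ≈ 51.3829°.

51.383°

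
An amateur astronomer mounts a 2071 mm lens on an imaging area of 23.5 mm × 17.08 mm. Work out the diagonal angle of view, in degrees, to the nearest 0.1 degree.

Sensor diagonal = √(23.5² + 17.08²) = √843.9764 ≈ 29.0513 mm.
Angle of view α = 2·arctan(d/2f) with d = 29.0513 mm and f = 2071 mm.
d/2f = 0.00701; arctan(0.00701) ≈ 0.4019°, so α ≈ 0.8037°.

0.8°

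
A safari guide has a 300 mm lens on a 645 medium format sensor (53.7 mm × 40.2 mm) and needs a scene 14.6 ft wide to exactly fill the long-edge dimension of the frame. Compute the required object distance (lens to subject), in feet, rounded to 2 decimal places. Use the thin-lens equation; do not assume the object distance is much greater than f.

82.55 ft

W: 14.6 ft × 304.8 mm/ft = 4450.08 mm.
Magnification m = w/W = dᵢ/dₒ; combined with 1/f = 1/dₒ + 1/dᵢ this gives dₒ = f·(1 + W/w).
dₒ = 300 mm × (1 + 4450.08/53.7) = 300 × 83.8693 ≈ 25160.781 mm = 25160.781/304.8 ft = 82.5485 ft.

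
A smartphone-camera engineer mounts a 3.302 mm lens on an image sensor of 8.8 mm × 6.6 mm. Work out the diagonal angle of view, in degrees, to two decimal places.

Sensor diagonal = √(8.8² + 6.6²) = √121.0000 ≈ 11.0000 mm.
Angle of view α = 2·arctan(d/2f) with d = 11.0000 mm and f = 3.302 mm.
d/2f = 1.66566; arctan(1.66566) ≈ 59.0209°, so α ≈ 118.0419°.

118.04°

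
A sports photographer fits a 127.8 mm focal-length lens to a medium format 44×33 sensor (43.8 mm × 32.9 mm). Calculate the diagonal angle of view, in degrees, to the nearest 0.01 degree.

24.19°

Sensor diagonal = √(43.8² + 32.9²) = √3000.8500 ≈ 54.7800 mm.
Angle of view α = 2·arctan(d/2f) with d = 54.7800 mm and f = 127.8 mm.
d/2f = 0.21432; arctan(0.21432) ≈ 12.0966°, so α ≈ 24.1932°.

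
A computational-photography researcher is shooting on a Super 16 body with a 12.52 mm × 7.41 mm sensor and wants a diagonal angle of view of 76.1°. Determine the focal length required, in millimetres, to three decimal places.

Sensor diagonal = √(12.52² + 7.41²) = √211.6585 ≈ 14.5485 mm.
From α = 2·arctan(d/2f) we get f = d / (2·tan(α/2)).
With d = 14.5485 mm and α/2 = 38.05°, tan(α/2) ≈ 0.78269, so f ≈ 14.5485 / 1.56538 ≈ 9.2939 mm.

9.294 mm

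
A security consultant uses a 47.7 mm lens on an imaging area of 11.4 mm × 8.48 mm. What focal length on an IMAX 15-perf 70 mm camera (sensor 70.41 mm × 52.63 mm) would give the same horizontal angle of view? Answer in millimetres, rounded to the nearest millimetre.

295 mm

Equal angle of view means equal width/f ratio, so f₂ = f₁ · (width₂/width₁) = 47.7 × 70.41/11.4.
f₂ = 47.7 × 6.17632 ≈ 294.610 mm.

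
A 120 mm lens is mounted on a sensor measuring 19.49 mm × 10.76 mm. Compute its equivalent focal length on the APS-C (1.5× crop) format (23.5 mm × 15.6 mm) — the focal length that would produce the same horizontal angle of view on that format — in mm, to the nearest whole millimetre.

Equal angle of view means equal width/f ratio, so f₂ = f₁ · (width₂/width₁) = 120 × 23.5/19.49.
f₂ = 120 × 1.20575 ≈ 144.690 mm.

145 mm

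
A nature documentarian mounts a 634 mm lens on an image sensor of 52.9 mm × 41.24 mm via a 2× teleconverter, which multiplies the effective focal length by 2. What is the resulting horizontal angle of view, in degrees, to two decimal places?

2.39°

Effective focal length f = 634 × 2 = 1268 mm.
α = 2·arctan(52.9 / (2 × 1268)) = 2·arctan(0.02086) ≈ 2.3900°.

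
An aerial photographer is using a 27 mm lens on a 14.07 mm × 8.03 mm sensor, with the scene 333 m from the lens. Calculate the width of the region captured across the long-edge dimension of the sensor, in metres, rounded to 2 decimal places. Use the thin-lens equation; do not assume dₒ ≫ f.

173.52 m

dₒ: 333 m = 333000 mm.
Similar triangles through the lens centre give W/dₒ = w/dᵢ; with 1/f = 1/dₒ + 1/dᵢ this gives W = w·(dₒ − f)/f.
W = 14.07 mm × (333000 − 27) / 27 = 14.07 × 12332.3333 ≈ 173515.930 mm = 173.516 m.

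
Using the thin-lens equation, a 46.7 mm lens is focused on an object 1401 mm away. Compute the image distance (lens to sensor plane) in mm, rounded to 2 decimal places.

48.31 mm

1/dᵢ = 1/f − 1/dₒ = 1/46.7 − 1/1401 = 0.0206995 mm⁻¹.
dᵢ = 1/0.0206995 ≈ 48.3103 mm.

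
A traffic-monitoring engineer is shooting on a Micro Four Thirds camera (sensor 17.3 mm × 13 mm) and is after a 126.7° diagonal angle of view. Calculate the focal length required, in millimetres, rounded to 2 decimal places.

Sensor diagonal = √(17.3² + 13²) = √468.2900 ≈ 21.6400 mm.
From α = 2·arctan(d/2f) we get f = d / (2·tan(α/2)).
With d = 21.6400 mm and α/2 = 63.35°, tan(α/2) ≈ 1.99261, so f ≈ 21.6400 / 3.98522 ≈ 5.4301 mm.

5.43 mm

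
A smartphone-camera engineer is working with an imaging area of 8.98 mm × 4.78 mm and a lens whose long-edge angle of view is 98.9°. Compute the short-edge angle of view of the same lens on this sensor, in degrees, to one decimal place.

63.8°

From the long-edge AOV: f = 8.98 / (2·tan(49.45°)) = 8.98 / 2.33757 ≈ 3.8416 mm.
Short-edge AOV = 2·arctan(4.78 / (2 × 3.8416)) = 2·arctan(0.62214) ≈ 63.7745°.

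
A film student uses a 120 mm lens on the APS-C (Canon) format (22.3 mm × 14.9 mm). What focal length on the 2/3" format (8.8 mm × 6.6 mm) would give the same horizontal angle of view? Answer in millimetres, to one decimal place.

Equal angle of view means equal width/f ratio, so f₂ = f₁ · (width₂/width₁) = 120 × 8.8/22.3.
f₂ = 120 × 0.39462 ≈ 47.354 mm.

47.4 mm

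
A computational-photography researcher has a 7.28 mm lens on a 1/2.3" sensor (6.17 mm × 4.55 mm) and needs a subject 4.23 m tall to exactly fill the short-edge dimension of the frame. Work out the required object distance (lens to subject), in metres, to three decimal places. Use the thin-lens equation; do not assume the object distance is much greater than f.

6.775 m

W: 4.23 m = 4230 mm.
Magnification m = h/W = dᵢ/dₒ; combined with 1/f = 1/dₒ + 1/dᵢ this gives dₒ = f·(1 + W/h).
dₒ = 7.28 mm × (1 + 4230/4.55) = 7.28 × 930.6703 ≈ 6775.280 mm = 6.77528 m.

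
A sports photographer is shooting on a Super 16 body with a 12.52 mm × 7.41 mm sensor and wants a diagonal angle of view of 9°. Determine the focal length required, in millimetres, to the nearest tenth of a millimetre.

92.4 mm

Sensor diagonal = √(12.52² + 7.41²) = √211.6585 ≈ 14.5485 mm.
From α = 2·arctan(d/2f) we get f = d / (2·tan(α/2)).
With d = 14.5485 mm and α/2 = 4.5°, tan(α/2) ≈ 0.07870, so f ≈ 14.5485 / 0.15740 ≈ 92.4280 mm.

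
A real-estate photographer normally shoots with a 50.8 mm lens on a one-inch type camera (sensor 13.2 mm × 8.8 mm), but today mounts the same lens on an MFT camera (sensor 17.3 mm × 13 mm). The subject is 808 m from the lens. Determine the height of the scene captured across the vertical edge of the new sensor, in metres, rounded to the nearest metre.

The focal length stays 50.8 mm; the relevant sensor dimension is now h = 13 mm. Object distance dₒ = 808 m = 808000 mm.
Thin-lens field height W = h·(dₒ − f)/f = 13 × (808000 − 50.8)/50.8 ≈ 206758.654 mm = 206.759 m.

207 m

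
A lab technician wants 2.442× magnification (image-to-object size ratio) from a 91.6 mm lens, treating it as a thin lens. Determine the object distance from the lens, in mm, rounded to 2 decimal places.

129.11 mm

With m = dᵢ/dₒ and 1/f = 1/dₒ + 1/dᵢ, substituting dᵢ = m·dₒ gives 1/f = (1 + 1/m)/dₒ, hence dₒ = f·(1 + 1/m).
dₒ = 91.6 × (1 + 1/2.442) = 91.6 × 1.40950 ≈ 129.110 mm.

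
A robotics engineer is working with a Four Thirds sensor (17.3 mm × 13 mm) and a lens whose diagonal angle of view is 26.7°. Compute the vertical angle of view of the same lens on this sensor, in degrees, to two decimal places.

Sensor diagonal = √(17.3² + 13²) = √468.2900 ≈ 21.6400 mm.
From the diagonal AOV: f = 21.6400 / (2·tan(13.35°)) = 21.6400 / 0.47462 ≈ 45.5941 mm.
Vertical AOV = 2·arctan(13 / (2 × 45.5941)) = 2·arctan(0.14256) ≈ 16.2271°.

16.23°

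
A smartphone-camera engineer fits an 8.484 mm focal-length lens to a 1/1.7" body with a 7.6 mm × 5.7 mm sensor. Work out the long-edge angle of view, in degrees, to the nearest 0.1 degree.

48.3°

Angle of view α = 2·arctan(w/2f) with w = 7.6 mm and f = 8.484 mm.
w/2f = 0.44790; arctan(0.44790) ≈ 24.1277°, so α ≈ 48.2554°.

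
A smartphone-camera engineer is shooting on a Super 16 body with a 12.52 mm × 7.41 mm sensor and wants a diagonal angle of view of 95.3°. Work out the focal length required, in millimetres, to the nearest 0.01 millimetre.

Sensor diagonal = √(12.52² + 7.41²) = √211.6585 ≈ 14.5485 mm.
From α = 2·arctan(d/2f) we get f = d / (2·tan(α/2)).
With d = 14.5485 mm and α/2 = 47.65°, tan(α/2) ≈ 1.09706, so f ≈ 14.5485 / 2.19412 ≈ 6.6307 mm.

6.63 mm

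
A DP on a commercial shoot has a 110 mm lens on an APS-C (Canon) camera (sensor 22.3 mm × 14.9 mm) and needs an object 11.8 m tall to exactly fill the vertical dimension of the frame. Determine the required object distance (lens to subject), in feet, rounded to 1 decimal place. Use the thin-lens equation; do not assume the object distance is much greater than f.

286.2 ft

W: 11.8 m = 11800 mm.
Magnification m = h/W = dᵢ/dₒ; combined with 1/f = 1/dₒ + 1/dᵢ this gives dₒ = f·(1 + W/h).
dₒ = 110 mm × (1 + 11800/14.9) = 110 × 792.9463 ≈ 87224.094 mm = 87224.094/304.8 ft = 286.168 ft.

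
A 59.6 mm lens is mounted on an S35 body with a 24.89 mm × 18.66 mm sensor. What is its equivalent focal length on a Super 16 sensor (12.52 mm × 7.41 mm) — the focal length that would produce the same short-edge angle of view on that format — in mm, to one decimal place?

23.7 mm

Equal angle of view means equal height/f ratio, so f₂ = f₁ · (height₂/height₁) = 59.6 × 7.41/18.66.
f₂ = 59.6 × 0.39711 ≈ 23.668 mm.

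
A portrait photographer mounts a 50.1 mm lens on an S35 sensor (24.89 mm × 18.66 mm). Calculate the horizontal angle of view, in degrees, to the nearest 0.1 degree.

Angle of view α = 2·arctan(w/2f) with w = 24.89 mm and f = 50.1 mm.
w/2f = 0.24840; arctan(0.24840) ≈ 13.9501°, so α ≈ 27.9002°.

27.9°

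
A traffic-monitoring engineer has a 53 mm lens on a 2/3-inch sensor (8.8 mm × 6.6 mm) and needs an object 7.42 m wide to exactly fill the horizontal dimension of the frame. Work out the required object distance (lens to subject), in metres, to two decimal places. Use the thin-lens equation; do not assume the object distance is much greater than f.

W: 7.42 m = 7420 mm.
Magnification m = w/W = dᵢ/dₒ; combined with 1/f = 1/dₒ + 1/dᵢ this gives dₒ = f·(1 + W/w).
dₒ = 53 mm × (1 + 7420/8.8) = 53 × 844.1818 ≈ 44741.636 mm = 44.7416 m.

44.74 m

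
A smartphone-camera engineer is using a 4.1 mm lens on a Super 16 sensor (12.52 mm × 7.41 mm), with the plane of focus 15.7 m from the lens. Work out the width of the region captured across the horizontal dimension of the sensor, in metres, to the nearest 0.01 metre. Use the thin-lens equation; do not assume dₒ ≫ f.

dₒ: 15.7 m = 15700 mm.
Similar triangles through the lens centre give W/dₒ = w/dᵢ; with 1/f = 1/dₒ + 1/dᵢ this gives W = w·(dₒ − f)/f.
W = 12.52 mm × (15700 − 4.1) / 4.1 = 12.52 × 3828.2683 ≈ 47929.919 mm = 47.9299 m.

47.93 m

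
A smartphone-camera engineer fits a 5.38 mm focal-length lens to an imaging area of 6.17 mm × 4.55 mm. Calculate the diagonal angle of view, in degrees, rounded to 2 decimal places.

Sensor diagonal = √(6.17² + 4.55²) = √58.7714 ≈ 7.6663 mm.
Angle of view α = 2·arctan(d/2f) with d = 7.6663 mm and f = 5.38 mm.
d/2f = 0.71248; arctan(0.71248) ≈ 35.4690°, so α ≈ 70.9380°.

70.94°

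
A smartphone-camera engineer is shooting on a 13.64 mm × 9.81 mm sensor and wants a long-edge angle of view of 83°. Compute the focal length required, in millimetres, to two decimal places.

From α = 2·arctan(w/2f) we get f = w / (2·tan(α/2)).
With w = 13.64 mm and α/2 = 41.5°, tan(α/2) ≈ 0.88473, so f ≈ 13.64 / 1.76945 ≈ 7.7086 mm.

7.71 mm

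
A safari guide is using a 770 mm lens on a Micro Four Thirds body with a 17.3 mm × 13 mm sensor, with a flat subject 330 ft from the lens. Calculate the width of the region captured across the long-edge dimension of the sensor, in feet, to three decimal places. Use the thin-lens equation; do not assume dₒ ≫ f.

dₒ: 330 ft × 304.8 mm/ft = 100584.00 mm.
Similar triangles through the lens centre give W/dₒ = w/dᵢ; with 1/f = 1/dₒ + 1/dᵢ this gives W = w·(dₒ − f)/f.
W = 17.3 mm × (100584 − 770) / 770 = 17.3 × 129.6286 ≈ 2242.574 mm = 2242.574/304.8 ft = 7.35753 ft.

7.358 ft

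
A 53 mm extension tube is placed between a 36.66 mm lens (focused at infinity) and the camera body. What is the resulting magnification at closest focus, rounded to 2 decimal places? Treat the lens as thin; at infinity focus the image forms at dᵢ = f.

1.45×

The tube moves the image plane from f to f + e, so dᵢ = 36.66 + 53 = 89.66 mm. Focus is achieved when 1/f = 1/dₒ + 1/dᵢ, giving dₒ = 1/(1/f − 1/(f+e)).
Magnification m = dᵢ/dₒ = (f+e)·(1/f − 1/(f+e)) = e/f = 53/36.66 ≈ 1.4457.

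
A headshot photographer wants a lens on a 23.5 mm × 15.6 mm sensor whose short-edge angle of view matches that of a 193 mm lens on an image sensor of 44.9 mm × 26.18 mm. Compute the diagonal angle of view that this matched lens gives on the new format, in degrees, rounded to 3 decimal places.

Equal short-edge AOV ⇒ f₂ = f₁ · 15.6/26.18 = 193 × 0.59587 ≈ 115.0038 mm.
Sensor diagonal = √(23.5² + 15.6²) = √795.6100 ≈ 28.2066 mm.
Diagonal AOV on the new format = 2·arctan(28.2066 / (2 × 115.0038)) = 2·arctan(0.12263) ≈ 13.9829°.

13.983°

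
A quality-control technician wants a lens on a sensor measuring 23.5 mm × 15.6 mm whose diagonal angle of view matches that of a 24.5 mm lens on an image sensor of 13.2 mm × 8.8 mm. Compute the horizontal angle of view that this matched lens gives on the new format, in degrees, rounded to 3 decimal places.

Sensor diagonal = √(13.2² + 8.8²) = √251.6800 ≈ 15.8644 mm.
Sensor diagonal = √(23.5² + 15.6²) = √795.6100 ≈ 28.2066 mm.
Equal diagonal AOV ⇒ f₂ = f₁ · 28.2066/15.8644 = 24.5 × 1.77798 ≈ 43.5604 mm.
Horizontal AOV on the new format = 2·arctan(23.5 / (2 × 43.5604)) = 2·arctan(0.26974) ≈ 30.1914°.

30.191°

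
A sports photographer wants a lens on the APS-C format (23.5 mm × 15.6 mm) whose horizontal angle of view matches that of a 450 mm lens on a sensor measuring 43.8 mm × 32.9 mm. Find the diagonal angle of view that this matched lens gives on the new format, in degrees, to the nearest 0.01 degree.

6.69°

Equal horizontal AOV ⇒ f₂ = f₁ · 23.5/43.8 = 450 × 0.53653 ≈ 241.4384 mm.
Sensor diagonal = √(23.5² + 15.6²) = √795.6100 ≈ 28.2066 mm.
Diagonal AOV on the new format = 2·arctan(28.2066 / (2 × 241.4384)) = 2·arctan(0.05841) ≈ 6.6861°.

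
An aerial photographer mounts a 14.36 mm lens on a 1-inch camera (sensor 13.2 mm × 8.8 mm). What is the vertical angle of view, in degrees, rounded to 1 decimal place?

Angle of view α = 2·arctan(h/2f) with h = 8.8 mm and f = 14.36 mm.
h/2f = 0.30641; arctan(0.30641) ≈ 17.0354°, so α ≈ 34.0708°.

34.1°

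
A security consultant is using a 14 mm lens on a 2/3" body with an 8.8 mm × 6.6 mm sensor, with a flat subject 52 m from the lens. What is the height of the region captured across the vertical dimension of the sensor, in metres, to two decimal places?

dₒ: 52 m = 52000 mm.
Similar triangles through the lens centre give W/dₒ = h/dᵢ; with 1/f = 1/dₒ + 1/dᵢ this gives W = h·(dₒ − f)/f.
W = 6.6 mm × (52000 − 14) / 14 = 6.6 × 3713.2857 ≈ 24507.686 mm = 24.5077 m.

24.51 m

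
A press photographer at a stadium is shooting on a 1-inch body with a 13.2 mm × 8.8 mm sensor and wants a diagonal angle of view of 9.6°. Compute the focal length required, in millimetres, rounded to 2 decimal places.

94.46 mm

Sensor diagonal = √(13.2² + 8.8²) = √251.6800 ≈ 15.8644 mm.
From α = 2·arctan(d/2f) we get f = d / (2·tan(α/2)).
With d = 15.8644 mm and α/2 = 4.8°, tan(α/2) ≈ 0.08397, so f ≈ 15.8644 / 0.16794 ≈ 94.4622 mm.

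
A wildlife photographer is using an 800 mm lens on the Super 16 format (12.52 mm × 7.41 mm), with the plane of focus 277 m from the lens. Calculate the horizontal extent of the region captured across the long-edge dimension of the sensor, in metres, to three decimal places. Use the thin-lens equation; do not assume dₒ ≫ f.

dₒ: 277 m = 277000 mm.
Similar triangles through the lens centre give W/dₒ = w/dᵢ; with 1/f = 1/dₒ + 1/dᵢ this gives W = w·(dₒ − f)/f.
W = 12.52 mm × (277000 − 800) / 800 = 12.52 × 345.2500 ≈ 4322.530 mm = 4.32253 m.

4.323 m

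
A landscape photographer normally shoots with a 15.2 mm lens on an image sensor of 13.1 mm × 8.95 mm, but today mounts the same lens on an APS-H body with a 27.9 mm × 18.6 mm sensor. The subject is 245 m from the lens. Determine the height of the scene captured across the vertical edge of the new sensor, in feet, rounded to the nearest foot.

The focal length stays 15.2 mm; the relevant sensor dimension is now h = 18.6 mm. Object distance dₒ = 245 m = 245000 mm.
Thin-lens field height W = h·(dₒ − f)/f = 18.6 × (245000 − 15.2)/15.2 ≈ 299784.032 mm = 299784.032/304.8 ft = 983.543 ft.

984 ft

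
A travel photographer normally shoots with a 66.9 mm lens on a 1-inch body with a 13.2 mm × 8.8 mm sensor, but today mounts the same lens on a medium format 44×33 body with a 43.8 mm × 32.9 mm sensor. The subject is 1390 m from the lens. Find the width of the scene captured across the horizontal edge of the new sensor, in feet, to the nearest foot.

The focal length stays 66.9 mm; the relevant sensor dimension is now w = 43.8 mm. Object distance dₒ = 1390 m = 1.39e+06 mm.
Thin-lens field width W = w·(dₒ − f)/f = 43.8 × (1.39e+06 − 66.9)/66.9 ≈ 910001.043 mm = 910001.043/304.8 ft = 2985.57 ft.

2986 ft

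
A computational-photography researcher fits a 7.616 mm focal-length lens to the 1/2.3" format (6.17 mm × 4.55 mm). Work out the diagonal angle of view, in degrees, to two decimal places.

53.43°

Sensor diagonal = √(6.17² + 4.55²) = √58.7714 ≈ 7.6663 mm.
Angle of view α = 2·arctan(d/2f) with d = 7.6663 mm and f = 7.616 mm.
d/2f = 0.50330; arctan(0.50330) ≈ 26.7161°, so α ≈ 53.4321°.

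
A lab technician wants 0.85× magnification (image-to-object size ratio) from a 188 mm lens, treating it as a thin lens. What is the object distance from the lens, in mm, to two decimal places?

With m = dᵢ/dₒ and 1/f = 1/dₒ + 1/dᵢ, substituting dᵢ = m·dₒ gives 1/f = (1 + 1/m)/dₒ, hence dₒ = f·(1 + 1/m).
dₒ = 188 × (1 + 1/0.85) = 188 × 2.17647 ≈ 409.176 mm.

409.18 mm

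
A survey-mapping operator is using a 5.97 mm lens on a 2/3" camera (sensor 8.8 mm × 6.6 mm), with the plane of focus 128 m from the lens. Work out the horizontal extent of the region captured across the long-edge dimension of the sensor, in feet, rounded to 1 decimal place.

619.0 ft

dₒ: 128 m = 128000 mm.
Similar triangles through the lens centre give W/dₒ = w/dᵢ; with 1/f = 1/dₒ + 1/dᵢ this gives W = w·(dₒ − f)/f.
W = 8.8 mm × (128000 − 5.97) / 5.97 = 8.8 × 21439.5360 ≈ 188667.917 mm = 188667.917/304.8 ft = 618.989 ft.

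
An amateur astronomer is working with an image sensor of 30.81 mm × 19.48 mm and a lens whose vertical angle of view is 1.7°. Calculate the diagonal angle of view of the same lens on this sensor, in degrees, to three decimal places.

From the vertical AOV: f = 19.48 / (2·tan(0.85°)) = 19.48 / 0.02967 ≈ 656.4941 mm.
Sensor diagonal = √(30.81² + 19.48²) = √1328.7265 ≈ 36.4517 mm.
Diagonal AOV = 2·arctan(36.4517 / (2 × 656.4941)) = 2·arctan(0.02776) ≈ 3.1805°.

3.181°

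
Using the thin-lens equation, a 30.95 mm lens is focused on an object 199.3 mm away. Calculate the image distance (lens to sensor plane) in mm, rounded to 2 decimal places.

1/dᵢ = 1/f − 1/dₒ = 1/30.95 − 1/199.3 = 0.0272926 mm⁻¹.
dᵢ = 1/0.0272926 ≈ 36.6399 mm.

36.64 mm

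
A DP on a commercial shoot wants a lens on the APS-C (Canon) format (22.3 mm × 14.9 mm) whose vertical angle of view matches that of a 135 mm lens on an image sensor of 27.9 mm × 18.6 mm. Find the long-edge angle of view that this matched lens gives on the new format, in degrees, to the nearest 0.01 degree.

Equal vertical AOV ⇒ f₂ = f₁ · 14.9/18.6 = 135 × 0.80108 ≈ 108.1452 mm.
Long-edge AOV on the new format = 2·arctan(22.3 / (2 × 108.1452)) = 2·arctan(0.10310) ≈ 11.7730°.

11.77°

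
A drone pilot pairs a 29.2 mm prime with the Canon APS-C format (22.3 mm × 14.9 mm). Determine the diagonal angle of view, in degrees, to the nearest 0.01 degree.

Sensor diagonal = √(22.3² + 14.9²) = √719.3000 ≈ 26.8198 mm.
Angle of view α = 2·arctan(d/2f) with d = 26.8198 mm and f = 29.2 mm.
d/2f = 0.45924; arctan(0.45924) ≈ 24.6666°, so α ≈ 49.3332°.

49.33°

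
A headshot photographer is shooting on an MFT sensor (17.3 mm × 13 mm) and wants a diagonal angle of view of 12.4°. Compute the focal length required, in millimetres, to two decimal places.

Sensor diagonal = √(17.3² + 13²) = √468.2900 ≈ 21.6400 mm.
From α = 2·arctan(d/2f) we get f = d / (2·tan(α/2)).
With d = 21.6400 mm and α/2 = 6.2°, tan(α/2) ≈ 0.10863, so f ≈ 21.6400 / 0.21727 ≈ 99.5998 mm.

99.60 mm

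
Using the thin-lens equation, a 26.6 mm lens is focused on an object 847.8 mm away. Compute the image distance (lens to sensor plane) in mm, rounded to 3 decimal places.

27.462 mm

1/dᵢ = 1/f − 1/dₒ = 1/26.6 − 1/847.8 = 0.0364145 mm⁻¹.
dᵢ = 1/0.0364145 ≈ 27.4616 mm.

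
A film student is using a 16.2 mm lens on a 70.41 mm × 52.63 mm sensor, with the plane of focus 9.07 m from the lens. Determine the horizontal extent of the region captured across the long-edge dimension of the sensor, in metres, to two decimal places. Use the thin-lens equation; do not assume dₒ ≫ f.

dₒ: 9.07 m = 9070 mm.
Similar triangles through the lens centre give W/dₒ = w/dᵢ; with 1/f = 1/dₒ + 1/dᵢ this gives W = w·(dₒ − f)/f.
W = 70.41 mm × (9070 − 16.2) / 16.2 = 70.41 × 558.8765 ≈ 39350.497 mm = 39.3505 m.

39.35 m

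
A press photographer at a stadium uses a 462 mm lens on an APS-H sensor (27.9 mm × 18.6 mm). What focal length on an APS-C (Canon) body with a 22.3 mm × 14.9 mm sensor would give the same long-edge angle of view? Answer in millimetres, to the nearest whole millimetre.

369 mm

Equal angle of view means equal width/f ratio, so f₂ = f₁ · (width₂/width₁) = 462 × 22.3/27.9.
f₂ = 462 × 0.79928 ≈ 369.269 mm.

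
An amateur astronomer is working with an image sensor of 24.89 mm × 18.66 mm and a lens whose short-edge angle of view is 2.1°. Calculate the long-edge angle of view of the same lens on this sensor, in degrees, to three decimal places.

From the short-edge AOV: f = 18.66 / (2·tan(1.05°)) = 18.66 / 0.03666 ≈ 509.0569 mm.
Long-edge AOV = 2·arctan(24.89 / (2 × 509.0569)) = 2·arctan(0.02445) ≈ 2.8009°.

2.801°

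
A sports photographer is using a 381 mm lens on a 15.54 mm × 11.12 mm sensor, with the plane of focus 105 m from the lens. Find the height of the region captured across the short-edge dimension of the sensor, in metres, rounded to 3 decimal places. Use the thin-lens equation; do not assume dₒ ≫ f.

dₒ: 105 m = 105000 mm.
Similar triangles through the lens centre give W/dₒ = h/dᵢ; with 1/f = 1/dₒ + 1/dᵢ this gives W = h·(dₒ − f)/f.
W = 11.12 mm × (105000 − 381) / 381 = 11.12 × 274.5906 ≈ 3053.447 mm = 3.05345 m.

3.053 m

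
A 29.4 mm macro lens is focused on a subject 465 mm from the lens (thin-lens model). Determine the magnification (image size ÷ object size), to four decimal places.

0.0675×

Thin lens: 1/f = 1/dₒ + 1/dᵢ → 1/dᵢ = 1/29.4 − 1/465 = 0.0318631 mm⁻¹, so dᵢ ≈ 31.3843 mm.
Magnification m = dᵢ/dₒ = 31.3843/465 ≈ 0.06749.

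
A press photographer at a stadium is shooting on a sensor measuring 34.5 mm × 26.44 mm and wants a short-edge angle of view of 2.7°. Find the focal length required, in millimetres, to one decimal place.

561.0 mm

From α = 2·arctan(h/2f) we get f = h / (2·tan(α/2)).
With h = 26.44 mm and α/2 = 1.35°, tan(α/2) ≈ 0.02357, so f ≈ 26.44 / 0.04713 ≈ 560.9704 mm.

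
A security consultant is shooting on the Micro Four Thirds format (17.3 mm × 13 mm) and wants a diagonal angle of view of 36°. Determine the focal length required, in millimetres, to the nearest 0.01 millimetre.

33.30 mm

Sensor diagonal = √(17.3² + 13²) = √468.2900 ≈ 21.6400 mm.
From α = 2·arctan(d/2f) we get f = d / (2·tan(α/2)).
With d = 21.6400 mm and α/2 = 18°, tan(α/2) ≈ 0.32492, so f ≈ 21.6400 / 0.64984 ≈ 33.3006 mm.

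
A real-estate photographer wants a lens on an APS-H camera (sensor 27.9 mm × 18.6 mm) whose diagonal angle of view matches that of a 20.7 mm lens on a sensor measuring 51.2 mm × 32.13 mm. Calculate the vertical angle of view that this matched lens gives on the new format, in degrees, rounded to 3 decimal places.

78.008°

Sensor diagonal = √(51.2² + 32.13²) = √3653.7769 ≈ 60.4465 mm.
Sensor diagonal = √(27.9² + 18.6²) = √1124.3700 ≈ 33.5316 mm.
Equal diagonal AOV ⇒ f₂ = f₁ · 33.5316/60.4465 = 20.7 × 0.55473 ≈ 11.4830 mm.
Vertical AOV on the new format = 2·arctan(18.6 / (2 × 11.4830)) = 2·arctan(0.80990) ≈ 78.0077°.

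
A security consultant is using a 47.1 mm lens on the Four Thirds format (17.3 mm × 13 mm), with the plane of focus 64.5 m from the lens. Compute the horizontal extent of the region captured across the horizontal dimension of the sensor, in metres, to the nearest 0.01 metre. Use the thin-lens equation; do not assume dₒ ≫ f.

23.67 m

dₒ: 64.5 m = 64500 mm.
Similar triangles through the lens centre give W/dₒ = w/dᵢ; with 1/f = 1/dₒ + 1/dᵢ this gives W = w·(dₒ − f)/f.
W = 17.3 mm × (64500 − 47.1) / 47.1 = 17.3 × 1368.4268 ≈ 23673.783 mm = 23.6738 m.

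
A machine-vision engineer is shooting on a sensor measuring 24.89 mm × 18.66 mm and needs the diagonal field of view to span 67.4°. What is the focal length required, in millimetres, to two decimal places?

23.32 mm

Sensor diagonal = √(24.89² + 18.66²) = √967.7077 ≈ 31.1080 mm.
From α = 2·arctan(d/2f) we get f = d / (2·tan(α/2)).
With d = 31.1080 mm and α/2 = 33.7°, tan(α/2) ≈ 0.66692, so f ≈ 31.1080 / 1.33383 ≈ 23.3222 mm.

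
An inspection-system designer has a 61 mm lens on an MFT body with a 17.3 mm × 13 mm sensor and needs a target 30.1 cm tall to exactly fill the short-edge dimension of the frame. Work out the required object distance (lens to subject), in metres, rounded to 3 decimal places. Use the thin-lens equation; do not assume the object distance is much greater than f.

1.473 m

W: 30.1 cm = 301 mm.
Magnification m = h/W = dᵢ/dₒ; combined with 1/f = 1/dₒ + 1/dᵢ this gives dₒ = f·(1 + W/h).
dₒ = 61 mm × (1 + 301/13) = 61 × 24.1538 ≈ 1473.385 mm = 1.47338 m.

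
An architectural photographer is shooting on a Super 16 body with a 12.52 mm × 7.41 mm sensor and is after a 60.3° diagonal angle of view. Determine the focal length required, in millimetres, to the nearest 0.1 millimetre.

Sensor diagonal = √(12.52² + 7.41²) = √211.6585 ≈ 14.5485 mm.
From α = 2·arctan(d/2f) we get f = d / (2·tan(α/2)).
With d = 14.5485 mm and α/2 = 30.15°, tan(α/2) ≈ 0.58085, so f ≈ 14.5485 / 1.16169 ≈ 12.5235 mm.

12.5 mm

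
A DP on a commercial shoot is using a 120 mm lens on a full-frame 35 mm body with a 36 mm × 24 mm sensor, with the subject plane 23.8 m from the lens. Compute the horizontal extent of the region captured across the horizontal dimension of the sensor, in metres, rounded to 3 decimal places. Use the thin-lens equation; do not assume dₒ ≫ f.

dₒ: 23.8 m = 23800 mm.
Similar triangles through the lens centre give W/dₒ = w/dᵢ; with 1/f = 1/dₒ + 1/dᵢ this gives W = w·(dₒ − f)/f.
W = 36 mm × (23800 − 120) / 120 = 36 × 197.3333 ≈ 7104.000 mm = 7.104 m.

7.104 m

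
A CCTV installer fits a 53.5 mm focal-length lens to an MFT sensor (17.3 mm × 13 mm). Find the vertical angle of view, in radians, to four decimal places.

Angle of view α = 2·arctan(h/2f) with h = 13 mm and f = 53.5 mm.
h/2f = 0.12150; arctan(0.12150) ≈ 0.1209 rad, so α ≈ 0.2418 rad.

0.2418 rad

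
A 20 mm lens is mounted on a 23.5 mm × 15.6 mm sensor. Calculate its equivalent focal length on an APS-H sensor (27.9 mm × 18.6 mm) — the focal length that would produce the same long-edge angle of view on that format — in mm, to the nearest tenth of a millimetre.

23.7 mm

Equal angle of view means equal width/f ratio, so f₂ = f₁ · (width₂/width₁) = 20 × 27.9/23.5.
f₂ = 20 × 1.18723 ≈ 23.745 mm.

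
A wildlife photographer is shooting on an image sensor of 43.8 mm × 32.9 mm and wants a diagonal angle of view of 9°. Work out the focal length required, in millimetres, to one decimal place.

348.0 mm

Sensor diagonal = √(43.8² + 32.9²) = √3000.8500 ≈ 54.7800 mm.
From α = 2·arctan(d/2f) we get f = d / (2·tan(α/2)).
With d = 54.7800 mm and α/2 = 4.5°, tan(α/2) ≈ 0.07870, so f ≈ 54.7800 / 0.15740 ≈ 348.0230 mm.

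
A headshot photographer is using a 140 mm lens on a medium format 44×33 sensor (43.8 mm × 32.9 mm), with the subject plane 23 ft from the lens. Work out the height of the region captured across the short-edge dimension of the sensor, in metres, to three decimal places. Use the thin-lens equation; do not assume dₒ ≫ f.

1.615 m

dₒ: 23 ft × 304.8 mm/ft = 7010.40 mm.
Similar triangles through the lens centre give W/dₒ = h/dᵢ; with 1/f = 1/dₒ + 1/dᵢ this gives W = h·(dₒ − f)/f.
W = 32.9 mm × (7010.4 − 140) / 140 = 32.9 × 49.0743 ≈ 1614.544 mm = 1.61454 m.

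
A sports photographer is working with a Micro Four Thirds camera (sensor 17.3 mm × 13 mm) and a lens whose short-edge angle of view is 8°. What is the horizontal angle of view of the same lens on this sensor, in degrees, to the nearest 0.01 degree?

From the short-edge AOV: f = 13 / (2·tan(4°)) = 13 / 0.13985 ≈ 92.9543 mm.
Horizontal AOV = 2·arctan(17.3 / (2 × 92.9543)) = 2·arctan(0.09306) ≈ 10.6329°.

10.63°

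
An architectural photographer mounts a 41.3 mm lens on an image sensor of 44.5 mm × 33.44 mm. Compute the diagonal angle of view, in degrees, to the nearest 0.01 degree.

67.95°

Sensor diagonal = √(44.5² + 33.44²) = √3098.4836 ≈ 55.6640 mm.
Angle of view α = 2·arctan(d/2f) with d = 55.6640 mm and f = 41.3 mm.
d/2f = 0.67390; arctan(0.67390) ≈ 33.9760°, so α ≈ 67.9519°.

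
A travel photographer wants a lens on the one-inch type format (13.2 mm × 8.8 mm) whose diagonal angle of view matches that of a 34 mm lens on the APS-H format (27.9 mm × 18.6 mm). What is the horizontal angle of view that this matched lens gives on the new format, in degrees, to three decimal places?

44.616°

Sensor diagonal = √(27.9² + 18.6²) = √1124.3700 ≈ 33.5316 mm.
Sensor diagonal = √(13.2² + 8.8²) = √251.6800 ≈ 15.8644 mm.
Equal diagonal AOV ⇒ f₂ = f₁ · 15.8644/33.5316 = 34 × 0.47312 ≈ 16.0860 mm.
Horizontal AOV on the new format = 2·arctan(13.2 / (2 × 16.0860)) = 2·arctan(0.41029) ≈ 44.6161°.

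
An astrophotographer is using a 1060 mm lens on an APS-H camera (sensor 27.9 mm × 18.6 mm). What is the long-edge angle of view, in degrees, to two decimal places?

Angle of view α = 2·arctan(w/2f) with w = 27.9 mm and f = 1060 mm.
w/2f = 0.01316; arctan(0.01316) ≈ 0.7540°, so α ≈ 1.5080°.

1.51°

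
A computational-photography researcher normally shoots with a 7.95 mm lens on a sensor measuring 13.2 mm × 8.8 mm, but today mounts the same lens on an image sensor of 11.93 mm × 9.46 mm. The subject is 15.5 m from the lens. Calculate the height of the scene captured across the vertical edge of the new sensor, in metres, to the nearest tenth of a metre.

18.4 m

The focal length stays 7.95 mm; the relevant sensor dimension is now h = 9.46 mm. Object distance dₒ = 15.5 m = 15500 mm.
Thin-lens field height W = h·(dₒ − f)/f = 9.46 × (15500 − 7.95)/7.95 ≈ 18434.565 mm = 18.4346 m.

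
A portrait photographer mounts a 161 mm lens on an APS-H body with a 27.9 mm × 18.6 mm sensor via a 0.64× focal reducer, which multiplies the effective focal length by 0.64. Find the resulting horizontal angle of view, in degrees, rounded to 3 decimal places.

Effective focal length f = 161 × 0.64 = 103.04 mm.
α = 2·arctan(27.9 / (2 × 103.04)) = 2·arctan(0.13538) ≈ 15.4201°.

15.420°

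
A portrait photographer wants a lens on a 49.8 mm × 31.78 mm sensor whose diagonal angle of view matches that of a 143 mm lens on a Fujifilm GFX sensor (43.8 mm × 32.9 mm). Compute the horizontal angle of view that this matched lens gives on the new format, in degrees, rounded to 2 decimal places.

18.34°

Sensor diagonal = √(43.8² + 32.9²) = √3000.8500 ≈ 54.7800 mm.
Sensor diagonal = √(49.8² + 31.78²) = √3490.0084 ≈ 59.0763 mm.
Equal diagonal AOV ⇒ f₂ = f₁ · 59.0763/54.7800 = 143 × 1.07843 ≈ 154.2152 mm.
Horizontal AOV on the new format = 2·arctan(49.8 / (2 × 154.2152)) = 2·arctan(0.16146) ≈ 18.3439°.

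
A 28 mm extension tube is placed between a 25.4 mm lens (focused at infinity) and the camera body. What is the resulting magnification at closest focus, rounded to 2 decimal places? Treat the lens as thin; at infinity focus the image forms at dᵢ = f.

The tube moves the image plane from f to f + e, so dᵢ = 25.4 + 28 = 53.4 mm. Focus is achieved when 1/f = 1/dₒ + 1/dᵢ, giving dₒ = 1/(1/f − 1/(f+e)).
Magnification m = dᵢ/dₒ = (f+e)·(1/f − 1/(f+e)) = e/f = 28/25.4 ≈ 1.1024.

1.10×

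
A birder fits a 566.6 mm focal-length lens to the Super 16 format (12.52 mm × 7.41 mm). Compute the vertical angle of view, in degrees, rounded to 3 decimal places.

Angle of view α = 2·arctan(h/2f) with h = 7.41 mm and f = 566.6 mm.
h/2f = 0.00654; arctan(0.00654) ≈ 0.3747°, so α ≈ 0.7493°.

0.749°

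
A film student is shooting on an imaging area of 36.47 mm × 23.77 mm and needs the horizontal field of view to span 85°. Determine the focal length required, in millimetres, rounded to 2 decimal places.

19.90 mm

From α = 2·arctan(w/2f) we get f = w / (2·tan(α/2)).
With w = 36.47 mm and α/2 = 42.5°, tan(α/2) ≈ 0.91633, so f ≈ 36.47 / 1.83266 ≈ 19.9000 mm.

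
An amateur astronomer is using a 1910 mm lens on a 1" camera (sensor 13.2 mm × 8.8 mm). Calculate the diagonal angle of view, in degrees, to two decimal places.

Sensor diagonal = √(13.2² + 8.8²) = √251.6800 ≈ 15.8644 mm.
Angle of view α = 2·arctan(d/2f) with d = 15.8644 mm and f = 1910 mm.
d/2f = 0.00415; arctan(0.00415) ≈ 0.2379°, so α ≈ 0.4759°.

0.48°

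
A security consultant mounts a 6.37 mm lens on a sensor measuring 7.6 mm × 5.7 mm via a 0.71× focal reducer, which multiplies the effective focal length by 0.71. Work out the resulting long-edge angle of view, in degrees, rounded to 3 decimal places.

Effective focal length f = 6.37 × 0.71 = 4.5227 mm.
α = 2·arctan(7.6 / (2 × 4.5227)) = 2·arctan(0.84021) ≈ 80.0744°.

80.074°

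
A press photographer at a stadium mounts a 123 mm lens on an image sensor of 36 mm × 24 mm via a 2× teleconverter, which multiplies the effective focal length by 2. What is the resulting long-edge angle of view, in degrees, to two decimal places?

Effective focal length f = 123 × 2 = 246 mm.
α = 2·arctan(36 / (2 × 246)) = 2·arctan(0.07317) ≈ 8.3698°.

8.37°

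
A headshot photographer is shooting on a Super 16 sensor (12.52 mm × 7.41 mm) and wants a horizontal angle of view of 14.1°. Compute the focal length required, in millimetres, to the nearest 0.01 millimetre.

50.62 mm

From α = 2·arctan(w/2f) we get f = w / (2·tan(α/2)).
With w = 12.52 mm and α/2 = 7.05°, tan(α/2) ≈ 0.12367, so f ≈ 12.52 / 0.24734 ≈ 50.6184 mm.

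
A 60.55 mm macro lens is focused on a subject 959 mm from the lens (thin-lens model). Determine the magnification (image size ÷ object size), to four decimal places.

Thin lens: 1/f = 1/dₒ + 1/dᵢ → 1/dᵢ = 1/60.55 − 1/959 = 0.0154725 mm⁻¹, so dᵢ ≈ 64.6307 mm.
Magnification m = dᵢ/dₒ = 64.6307/959 ≈ 0.06739.

0.0674×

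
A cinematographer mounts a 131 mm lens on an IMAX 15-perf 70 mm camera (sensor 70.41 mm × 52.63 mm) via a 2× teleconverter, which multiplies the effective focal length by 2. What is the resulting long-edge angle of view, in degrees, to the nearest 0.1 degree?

Effective focal length f = 131 × 2 = 262 mm.
α = 2·arctan(70.41 / (2 × 262)) = 2·arctan(0.13437) ≈ 15.3060°.

15.3°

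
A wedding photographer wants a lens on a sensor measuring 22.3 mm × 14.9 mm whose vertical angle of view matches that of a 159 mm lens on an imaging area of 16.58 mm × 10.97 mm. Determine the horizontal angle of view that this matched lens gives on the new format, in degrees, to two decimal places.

Equal vertical AOV ⇒ f₂ = f₁ · 14.9/10.97 = 159 × 1.35825 ≈ 215.9617 mm.
Horizontal AOV on the new format = 2·arctan(22.3 / (2 × 215.9617)) = 2·arctan(0.05163) ≈ 5.9111°.

5.91°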